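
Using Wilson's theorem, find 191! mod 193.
(192)! = (191)! × (192) ≡ -1 mod 193. So (191)! ≡ -1 × (192)^(-1) ≡ (-1)×(-1) = 1 mod 193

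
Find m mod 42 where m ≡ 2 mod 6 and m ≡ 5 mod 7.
M = 6 × 7 = 42. M₁ = 7, y₁ ≡ 1 mod 6. M₂ = 6, y₂ ≡ 6 mod 7. m = 2×7×1 + 5×6×6 ≡ 26 mod 42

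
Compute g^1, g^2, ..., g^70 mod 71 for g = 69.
69^1, 69^2, ..., 69^{70} mod 71: [69, 4, 63, 16, 39, 64, 14, 43, 56, 30, 11, 49, 44, 54, 34, 3, 65, 12, 47, 48, 46, 50, 42, 58, 26, 19, 33, 5, 61, 20, 31, 9, 53, 36, 70, 2, 67, 8, 55, 32, 7, 57, 28, 15, 41, 60, 22, 27, 17, 37, 68, 6, 59, 24, 23, 25, 21, 29, 13, 45, 52, 38, 66, 10, 51, 40, 62, 18, 35, 1]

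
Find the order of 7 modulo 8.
Powers of 7 mod 8: 7^1≡7, 7^2≡1. ord_8(7) = 2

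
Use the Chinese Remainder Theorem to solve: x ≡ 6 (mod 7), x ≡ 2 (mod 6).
M = 7 × 6 = 42. M₁ = 6, y₁ ≡ 6 (mod 7). M₂ = 7, y₂ ≡ 1 (mod 6). x = 6×6×6 + 2×7×1 ≡ 20 (mod 42)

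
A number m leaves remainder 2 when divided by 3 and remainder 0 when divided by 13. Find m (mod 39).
M = 3 × 13 = 39. M₁ = 13, y₁ ≡ 1 (mod 3). M₂ = 3, y₂ ≡ 9 (mod 13). m = 2×13×1 + 0×3×9 ≡ 26 (mod 39)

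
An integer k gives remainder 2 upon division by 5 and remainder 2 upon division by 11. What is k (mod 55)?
M = 5 × 11 = 55. M₁ = 11, y₁ ≡ 1 (mod 5). M₂ = 5, y₂ ≡ 9 (mod 11). k = 2×11×1 + 2×5×9 ≡ 2 (mod 55)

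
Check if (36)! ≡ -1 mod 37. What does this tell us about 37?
(36)! mod 37 = 36. Since this equals -1 mod 37, Wilson confirms 37 is prime.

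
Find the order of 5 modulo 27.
Powers of 5 mod 27: 5^1≡5, 5^2≡25, 5^3≡17, 5^4≡4, 5^5≡20, 5^6≡19, 5^7≡14, 5^8≡16, 5^9≡26, 5^10≡22, 5^11≡2, 5^12≡10, 5^13≡23, 5^14≡7, 5^15≡8, 5^16≡13, 5^17≡11, 5^18≡1. ord_27(5) = 18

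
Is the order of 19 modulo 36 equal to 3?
Powers of 19 mod 36: 19^1≡19, 19^2≡1. Already 19^2≡1, so the order is 2 < 3. No, the actual order is 2.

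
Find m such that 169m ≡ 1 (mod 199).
Since 199 is prime, by Fermat 169^(-1) ≡ 169^{197} ≡ 126 (mod 199). Verify: 169 × 126 = 21294 ≡ 1 (mod 199)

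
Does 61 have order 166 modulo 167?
61^{83} ≡ 1 (mod 167) and 83 < 166, so ord_167(61) = 83 ≠ 166 and 61 is not a primitive root.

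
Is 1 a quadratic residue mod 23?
By Euler's criterion: 1^{11} ≡ 1 (mod 23). Since this equals 1, 1 is a QR.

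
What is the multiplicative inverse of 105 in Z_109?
Since 109 is prime, by Fermat 105^(-1) ≡ 105^{107} ≡ 27 (mod 109). Verify: 105 × 27 = 2835 ≡ 1 (mod 109)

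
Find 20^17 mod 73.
By repeated squaring mod 73: 20^{1}≡20, 20^{2}≡35, 20^{4}≡57, 20^{8}≡37, 20^{16}≡55. Then 20^{17} = 20^{16+1} ≡ 55 × 20 ≡ 5 mod 73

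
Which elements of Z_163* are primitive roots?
There are φ(162) = 54 primitive roots mod 163: {2, 3, 7, 11, 12, 18, 19, 20, 29, 32, 42, 44, 45, 50, 52, 63, 66, 67, 68, 70, 72, 73, 75, 76, 79, 80, 82, 89, 92, 94, 101, 103, 106, 107, 108, 109, 112, 114, 116, 117, 120, 122, 124, 128, 129, 130, 137, 139, 147, 148, 149, 153, 154, 159}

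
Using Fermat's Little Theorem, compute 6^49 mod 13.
By Fermat: 6^{12} ≡ 1 mod 13. 49 = 4×12 + 1. So 6^{49} ≡ 6^{1} ≡ 6 mod 13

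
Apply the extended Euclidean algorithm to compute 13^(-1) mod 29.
Extended GCD: 13(9) + 29(-4) = 1. So 13^(-1) ≡ 9 mod 29. Verify: 13 × 9 = 117 ≡ 1 mod 29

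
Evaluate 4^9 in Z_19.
By repeated squaring mod 19: 4^{1}≡4, 4^{2}≡16, 4^{4}≡9, 4^{8}≡5. Then 4^{9} = 4^{8+1} ≡ 5 × 4 ≡ 1 mod 19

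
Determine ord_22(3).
Powers of 3 mod 22: 3^1≡3, 3^2≡9, 3^3≡5, 3^4≡15, 3^5≡1. So the order of 3 is 5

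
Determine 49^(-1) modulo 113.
Since 113 is prime, by Fermat 49^(-1) ≡ 49^{111} ≡ 30 mod 113. Verify: 49 × 30 = 1470 ≡ 1 mod 113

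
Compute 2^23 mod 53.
By repeated squaring mod 53: 2^{1}≡2, 2^{2}≡4, 2^{4}≡16, 2^{8}≡44, 2^{16}≡28. Then 2^{23} = 2^{16+4+2+1} ≡ 28 × 16 × 4 × 2 ≡ 33 mod 53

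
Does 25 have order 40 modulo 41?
25^{10} ≡ 1 (mod 41) and 10 < 40, so ord_41(25) = 10 ≠ 40 and 25 is not a primitive root.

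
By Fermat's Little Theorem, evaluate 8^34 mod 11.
By Fermat: 8^{10} ≡ 1 mod 11. 34 = 3×10 + 4. So 8^{34} ≡ 8^{4} ≡ 4 mod 11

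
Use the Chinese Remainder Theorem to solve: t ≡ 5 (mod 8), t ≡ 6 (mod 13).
M = 8 × 13 = 104. M₁ = 13, y₁ ≡ 5 (mod 8). M₂ = 8, y₂ ≡ 5 (mod 13). t = 5×13×5 + 6×8×5 ≡ 45 (mod 104)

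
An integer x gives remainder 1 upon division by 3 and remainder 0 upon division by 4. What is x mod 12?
M = 3 × 4 = 12. M₁ = 4, y₁ ≡ 1 mod 3. M₂ = 3, y₂ ≡ 3 mod 4. x = 1×4×1 + 0×3×3 ≡ 4 mod 12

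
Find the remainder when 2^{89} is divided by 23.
By Fermat: 2^{22} ≡ 1 (mod 23). 89 = 4×22 + 1. So 2^{89} ≡ 2^{1} ≡ 2 (mod 23)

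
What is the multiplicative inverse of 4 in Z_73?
Since 73 is prime, by Fermat 4^(-1) ≡ 4^{71} ≡ 55 mod 73. Verify: 4 × 55 = 220 ≡ 1 mod 73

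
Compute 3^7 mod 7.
Using Fermat: 3^{6} ≡ 1 mod 7. 7 ≡ 1 mod 6. So 3^{7} ≡ 3^{1} ≡ 3 mod 7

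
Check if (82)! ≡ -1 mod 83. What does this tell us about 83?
(82)! mod 83 = 82. Since this equals -1 mod 83, Wilson confirms 83 is prime.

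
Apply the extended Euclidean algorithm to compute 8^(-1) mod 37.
Extended GCD: 8(14) + 37(-3) = 1. So 8^(-1) ≡ 14 (mod 37). Verify: 8 × 14 = 112 ≡ 1 (mod 37)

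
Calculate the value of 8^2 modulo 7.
8^{2} = 64 ≡ 1 mod 7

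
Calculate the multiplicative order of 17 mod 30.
Powers of 17 mod 30: 17^1≡17, 17^2≡19, 17^3≡23, 17^4≡1. Order = 4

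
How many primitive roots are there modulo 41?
There are φ(41-1) = φ(40) = 16 primitive roots modulo 41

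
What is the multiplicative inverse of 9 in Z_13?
Since 13 is prime, by Fermat 9^(-1) ≡ 9^{11} ≡ 3 mod 13. Verify: 9 × 3 = 27 ≡ 1 mod 13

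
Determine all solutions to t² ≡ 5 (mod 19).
The square roots of 5 mod 19 are 9 and 10. Verify: 9² = 81 ≡ 5 (mod 19)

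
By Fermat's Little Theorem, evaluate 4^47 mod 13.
By Fermat: 4^{12} ≡ 1 mod 13. 47 = 3×12 + 11. So 4^{47} ≡ 4^{11} ≡ 10 mod 13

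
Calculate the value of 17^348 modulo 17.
By repeated squaring mod 17: 17^{1}≡0, 17^{2}≡0, 17^{4}≡0, 17^{8}≡0, 17^{16}≡0, 17^{32}≡0, 17^{64}≡0, 17^{128}≡0, 17^{256}≡0. Then 17^{348} = 17^{256+64+16+8+4} ≡ 0 × 0 × 0 × 0 × 0 ≡ 0 mod 17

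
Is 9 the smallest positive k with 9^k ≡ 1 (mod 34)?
Powers of 9 mod 34: 9^1≡9, 9^2≡13, 9^3≡15, 9^4≡33, 9^5≡25, 9^6≡21, 9^7≡19, 9^8≡1. Already 9^8≡1, so the order is 8 < 9. No, the actual order is 8.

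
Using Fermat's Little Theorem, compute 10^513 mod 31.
By Fermat: 10^{30} ≡ 1 mod 31. 513 ≡ 3 mod 30. So 10^{513} ≡ 10^{3} ≡ 8 mod 31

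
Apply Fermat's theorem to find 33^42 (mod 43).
By Fermat's Little Theorem, 33^{42} ≡ 1 (mod 43) since 43 is prime and gcd(33, 43) = 1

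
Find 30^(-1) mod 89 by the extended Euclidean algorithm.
Extended GCD: 30(3) + 89(-1) = 1. So 30^(-1) ≡ 3 mod 89. Verify: 30 × 3 = 90 ≡ 1 mod 89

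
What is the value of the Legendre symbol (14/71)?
(14/71) = 14^{35} mod 71 = -1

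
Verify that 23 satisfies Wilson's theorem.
(22)! mod 23 = 22. Since this equals -1 (mod 23), Wilson confirms 23 is prime.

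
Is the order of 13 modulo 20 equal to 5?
Powers of 13 mod 20: 13^1≡13, 13^2≡9, 13^3≡17, 13^4≡1. Already 13^4≡1, so the order is 4 < 5. No, the actual order is 4.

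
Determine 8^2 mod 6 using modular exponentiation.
8^{2} = 64 ≡ 4 (mod 6)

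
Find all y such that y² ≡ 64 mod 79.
The square roots of 64 mod 79 are 8 and 71. Verify: 8² = 64 ≡ 64 mod 79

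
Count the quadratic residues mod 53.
The squaring map on Z_53* is 2-to-1, so there are (52)/2 = 26 QRs.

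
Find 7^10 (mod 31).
By repeated squaring (mod 31): 7^{1}≡7, 7^{2}≡18, 7^{4}≡14, 7^{8}≡10. Then 7^{10} = 7^{8+2} ≡ 10 × 18 ≡ 25 (mod 31)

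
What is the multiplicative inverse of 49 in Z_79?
Since 79 is prime, by Fermat 49^(-1) ≡ 49^{77} ≡ 50 (mod 79). Verify: 49 × 50 = 2450 ≡ 1 (mod 79)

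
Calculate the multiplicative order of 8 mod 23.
Powers of 8 mod 23: 8^1≡8, 8^2≡18, 8^3≡6, 8^4≡2, 8^5≡16, 8^6≡13, 8^7≡12, 8^8≡4, 8^9≡9, 8^10≡3, 8^11≡1. So the order of 8 is 11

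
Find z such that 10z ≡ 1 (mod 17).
Since 17 is prime, by Fermat 10^(-1) ≡ 10^{15} ≡ 12 (mod 17). Verify: 10 × 12 = 120 ≡ 1 (mod 17)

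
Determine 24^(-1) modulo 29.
Since 29 is prime, by Fermat 24^(-1) ≡ 24^{27} ≡ 23 mod 29. Verify: 24 × 23 = 552 ≡ 1 mod 29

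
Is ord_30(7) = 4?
Powers of 7 mod 30: 7^1≡7, 7^2≡19, 7^3≡13, 7^4≡1. First k with 7^k≡1 is k=4. Yes, ord_30(7) = 4.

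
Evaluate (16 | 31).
(16/31) = 16^{15} mod 31 = 1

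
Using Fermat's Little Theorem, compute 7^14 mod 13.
By Fermat: 7^{12} ≡ 1 mod 13. So 7^{14} = 7^{12} · 7^{2} ≡ 7^{2} ≡ 10 mod 13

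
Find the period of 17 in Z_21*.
Powers of 17 mod 21: 17^1≡17, 17^2≡16, 17^3≡20, 17^4≡4, 17^5≡5, 17^6≡1. ord_21(17) = 6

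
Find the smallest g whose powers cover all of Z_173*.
g = 2. For each prime q|172: 2^{86}≡172, 2^{4}≡16, none ≡ 1, so ord_173(2) = 172 and 2 is a primitive root.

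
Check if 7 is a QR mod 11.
By Euler's criterion: 7^{5} ≡ 10 mod 11. Since this equals -1 (≡ 10), 7 is not a QR.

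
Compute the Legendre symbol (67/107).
(67/107) = 67^{53} mod 107 = -1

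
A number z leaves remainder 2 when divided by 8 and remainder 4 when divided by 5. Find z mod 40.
M = 8 × 5 = 40. M₁ = 5, y₁ ≡ 5 mod 8. M₂ = 8, y₂ ≡ 2 mod 5. z = 2×5×5 + 4×8×2 ≡ 34 mod 40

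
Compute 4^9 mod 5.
Using Fermat: 4^{4} ≡ 1 mod 5. 9 ≡ 1 mod 4. So 4^{9} ≡ 4^{1} ≡ 4 mod 5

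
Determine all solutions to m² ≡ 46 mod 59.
The square roots of 46 mod 59 are 20 and 39. Verify: 20² = 400 ≡ 46 mod 59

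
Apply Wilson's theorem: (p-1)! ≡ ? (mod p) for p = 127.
By Wilson's theorem, (126)! ≡ -1 ≡ 126 (mod 127)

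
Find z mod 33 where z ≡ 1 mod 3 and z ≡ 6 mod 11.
M = 3 × 11 = 33. M₁ = 11, y₁ ≡ 2 mod 3. M₂ = 3, y₂ ≡ 4 mod 11. z = 1×11×2 + 6×3×4 ≡ 28 mod 33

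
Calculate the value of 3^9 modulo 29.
By repeated squaring (mod 29): 3^{1}≡3, 3^{2}≡9, 3^{4}≡23, 3^{8}≡7. Then 3^{9} = 3^{8+1} ≡ 7 × 3 ≡ 21 (mod 29)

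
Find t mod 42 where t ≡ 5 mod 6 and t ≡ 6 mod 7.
M = 6 × 7 = 42. M₁ = 7, y₁ ≡ 1 mod 6. M₂ = 6, y₂ ≡ 6 mod 7. t = 5×7×1 + 6×6×6 ≡ 41 mod 42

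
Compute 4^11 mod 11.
Using Fermat: 4^{10} ≡ 1 (mod 11). 11 ≡ 1 (mod 10). So 4^{11} ≡ 4^{1} ≡ 4 (mod 11)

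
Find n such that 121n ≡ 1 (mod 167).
Since 167 is prime, by Fermat 121^(-1) ≡ 121^{165} ≡ 98 (mod 167). Verify: 121 × 98 = 11858 ≡ 1 (mod 167)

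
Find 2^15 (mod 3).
Using Fermat: 2^{2} ≡ 1 (mod 3). 15 ≡ 1 (mod 2). So 2^{15} ≡ 2^{1} ≡ 2 (mod 3)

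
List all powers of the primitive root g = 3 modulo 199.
3^1, 3^2, ..., 3^{198} mod 199: [3, 9, 27, 81, 44, 132, 197, 193, 181, 145, 37, 111, 134, 4, 12, 36, 108, 125, 176, 130, 191, 175, 127, 182, 148, 46, 138, 16, 48, 144, 34, 102, 107, 122, 167, 103, 110, 131, 194, 184, 154, 64, 192, 178, 136, 10, 30, 90, 71, 14, 42, 126, 179, 139, 19, 57, 171, 115, 146, 40, 120, 161, 85, 56, 168, 106, 119, 158, 76, 29, 87, 62, 186, 160, 82, 47, 141, 25, 75, 26, 78, 35, 105, 116, 149, 49, 147, 43, 129, 188, 166, 100, 101, 104, 113, 140, 22, 66, 198, 196, 190, 172, 118, 155, 67, 2, 6, 18, 54, 162, 88, 65, 195, 187, 163, 91, 74, 23, 69, 8, 24, 72, 17, 51, 153, 61, 183, 151, 55, 165, 97, 92, 77, 32, 96, 89, 68, 5, 15, 45, 135, 7, 21, 63, 189, 169, 109, 128, 185, 157, 73, 20, 60, 180, 142, 28, 84, 53, 159, 79, 38, 114, 143, 31, 93, 80, 41, 123, 170, 112, 137, 13, 39, 117, 152, 58, 174, 124, 173, 121, 164, 94, 83, 50, 150, 52, 156, 70, 11, 33, 99, 98, 95, 86, 59, 177, 133, 1]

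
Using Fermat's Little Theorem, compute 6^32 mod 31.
By Fermat: 6^{30} ≡ 1 (mod 31). So 6^{32} = 6^{30} · 6^{2} ≡ 6^{2} ≡ 5 (mod 31)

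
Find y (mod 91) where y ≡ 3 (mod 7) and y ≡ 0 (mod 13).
M = 7 × 13 = 91. M₁ = 13, y₁ ≡ 6 (mod 7). M₂ = 7, y₂ ≡ 2 (mod 13). y = 3×13×6 + 0×7×2 ≡ 52 (mod 91)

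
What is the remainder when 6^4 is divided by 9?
6^{4} = 1296 ≡ 0 (mod 9)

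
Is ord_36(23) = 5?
Powers of 23 mod 36: 23^1≡23, 23^2≡25, 23^3≡35, 23^4≡13, 23^5≡11, 23^6≡1. 23^5≡11≢1, so ord ≠ 5. No, the actual order is 6.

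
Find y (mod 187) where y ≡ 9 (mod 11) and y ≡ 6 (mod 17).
M = 11 × 17 = 187. M₁ = 17, y₁ ≡ 2 (mod 11). M₂ = 11, y₂ ≡ 14 (mod 17). y = 9×17×2 + 6×11×14 ≡ 108 (mod 187)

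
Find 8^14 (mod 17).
By repeated squaring (mod 17): 8^{1}≡8, 8^{2}≡13, 8^{4}≡16, 8^{8}≡1. Then 8^{14} = 8^{8+4+2} ≡ 1 × 16 × 13 ≡ 4 (mod 17)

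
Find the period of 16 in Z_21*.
Powers of 16 mod 21: 16^1≡16, 16^2≡4, 16^3≡1. Order = 3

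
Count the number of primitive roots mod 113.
There are φ(113-1) = φ(112) = 48 primitive roots modulo 113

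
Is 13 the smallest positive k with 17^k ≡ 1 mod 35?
Powers of 17 mod 35: 17^1≡17, 17^2≡9, 17^3≡13, 17^4≡11, 17^5≡12, 17^6≡29, 17^7≡3, 17^8≡16, 17^9≡27, 17^10≡4, 17^11≡33, 17^12≡1. Already 17^12≡1, so the order is 12 < 13. No, the actual order is 12.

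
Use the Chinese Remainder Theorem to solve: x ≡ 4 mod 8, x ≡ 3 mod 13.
M = 8 × 13 = 104. M₁ = 13, y₁ ≡ 5 mod 8. M₂ = 8, y₂ ≡ 5 mod 13. x = 4×13×5 + 3×8×5 ≡ 68 mod 104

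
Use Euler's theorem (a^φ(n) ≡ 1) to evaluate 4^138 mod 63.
By Euler: 4^{36} ≡ 1 (mod 63) since gcd(4, 63) = 1. 138 = 3×36 + 30. So 4^{138} ≡ 4^{30} ≡ 1 (mod 63)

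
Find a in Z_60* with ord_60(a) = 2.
11 has order 2 mod 60 since 11^{2} ≡ 1 (mod 60) and no smaller power works.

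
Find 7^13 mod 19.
By repeated squaring mod 19: 7^{1}≡7, 7^{2}≡11, 7^{4}≡7, 7^{8}≡11. Then 7^{13} = 7^{8+4+1} ≡ 11 × 7 × 7 ≡ 7 mod 19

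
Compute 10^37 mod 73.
By repeated squaring (mod 73): 10^{1}≡10, 10^{2}≡27, 10^{4}≡72, 10^{8}≡1, 10^{16}≡1, 10^{32}≡1. Then 10^{37} = 10^{32+4+1} ≡ 1 × 72 × 10 ≡ 63 (mod 73)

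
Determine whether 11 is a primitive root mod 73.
ord_73(11) divides 72. For each prime q|72: 11^{36}≡72, 11^{24}≡8, none ≡ 1. So 11 has order 72 and is a primitive root mod 73.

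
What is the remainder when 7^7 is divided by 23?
By repeated squaring mod 23: 7^{1}≡7, 7^{2}≡3, 7^{4}≡9. Then 7^{7} = 7^{4+2+1} ≡ 9 × 3 × 7 ≡ 5 mod 23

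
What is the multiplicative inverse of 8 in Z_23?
Since 23 is prime, by Fermat 8^(-1) ≡ 8^{21} ≡ 3 (mod 23). Verify: 8 × 3 = 24 ≡ 1 (mod 23)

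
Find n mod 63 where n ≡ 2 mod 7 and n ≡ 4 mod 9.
M = 7 × 9 = 63. M₁ = 9, y₁ ≡ 4 mod 7. M₂ = 7, y₂ ≡ 4 mod 9. n = 2×9×4 + 4×7×4 ≡ 58 mod 63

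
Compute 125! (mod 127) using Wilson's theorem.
(126)! = (125)! × (126) ≡ -1 (mod 127). So (125)! ≡ -1 × (126)^(-1) ≡ (-1)×(-1) = 1 (mod 127)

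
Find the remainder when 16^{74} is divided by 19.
By Fermat: 16^{18} ≡ 1 mod 19. 74 = 4×18 + 2. So 16^{74} ≡ 16^{2} ≡ 9 mod 19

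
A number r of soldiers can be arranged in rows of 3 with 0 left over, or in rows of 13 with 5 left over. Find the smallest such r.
M = 3 × 13 = 39. M₁ = 13, y₁ ≡ 1 (mod 3). M₂ = 3, y₂ ≡ 9 (mod 13). r = 0×13×1 + 5×3×9 ≡ 18 (mod 39)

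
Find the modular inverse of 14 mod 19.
Since 19 is prime, by Fermat 14^(-1) ≡ 14^{17} ≡ 15 mod 19. Verify: 14 × 15 = 210 ≡ 1 mod 19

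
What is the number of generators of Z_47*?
A prime p has φ(p-1) primitive roots; here φ(46) = 22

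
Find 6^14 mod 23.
By repeated squaring mod 23: 6^{1}≡6, 6^{2}≡13, 6^{4}≡8, 6^{8}≡18. Then 6^{14} = 6^{8+4+2} ≡ 18 × 8 × 13 ≡ 9 mod 23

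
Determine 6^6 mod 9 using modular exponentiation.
By repeated squaring (mod 9): 6^{1}≡6, 6^{2}≡0, 6^{4}≡0. Then 6^{6} = 6^{4+2} ≡ 0 × 0 ≡ 0 (mod 9)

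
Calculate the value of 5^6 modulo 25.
By repeated squaring (mod 25): 5^{1}≡5, 5^{2}≡0, 5^{4}≡0. Then 5^{6} = 5^{4+2} ≡ 0 × 0 ≡ 0 (mod 25)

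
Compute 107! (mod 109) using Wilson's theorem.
(108)! = (107)! × (108) ≡ -1 (mod 109). So (107)! ≡ -1 × (108)^(-1) ≡ (-1)×(-1) = 1 (mod 109)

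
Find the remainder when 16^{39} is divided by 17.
By Fermat: 16^{16} ≡ 1 (mod 17). 39 = 2×16 + 7. So 16^{39} ≡ 16^{7} ≡ 16 (mod 17)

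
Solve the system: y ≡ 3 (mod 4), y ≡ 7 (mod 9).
M = 4 × 9 = 36. M₁ = 9, y₁ ≡ 1 (mod 4). M₂ = 4, y₂ ≡ 7 (mod 9). y = 3×9×1 + 7×4×7 ≡ 7 (mod 36)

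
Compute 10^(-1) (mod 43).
Since 43 is prime, by Fermat 10^(-1) ≡ 10^{41} ≡ 13 (mod 43). Verify: 10 × 13 = 130 ≡ 1 (mod 43)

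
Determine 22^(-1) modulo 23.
Since 23 is prime, by Fermat 22^(-1) ≡ 22^{21} ≡ 22 (mod 23). Verify: 22 × 22 = 484 ≡ 1 (mod 23)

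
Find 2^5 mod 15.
By repeated squaring mod 15: 2^{1}≡2, 2^{2}≡4, 2^{4}≡1. Then 2^{5} = 2^{4+1} ≡ 1 × 2 ≡ 2 mod 15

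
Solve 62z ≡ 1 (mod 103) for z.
Since 103 is prime, by Fermat 62^(-1) ≡ 62^{101} ≡ 5 (mod 103). Verify: 62 × 5 = 310 ≡ 1 (mod 103)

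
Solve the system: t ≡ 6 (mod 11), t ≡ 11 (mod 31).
M = 11 × 31 = 341. M₁ = 31, y₁ ≡ 5 (mod 11). M₂ = 11, y₂ ≡ 17 (mod 31). t = 6×31×5 + 11×11×17 ≡ 259 (mod 341)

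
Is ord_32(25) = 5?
Powers of 25 mod 32: 25^1≡25, 25^2≡17, 25^3≡9, 25^4≡1. Already 25^4≡1, so the order is 4 < 5. No, the actual order is 4.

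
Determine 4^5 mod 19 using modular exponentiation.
By repeated squaring mod 19: 4^{1}≡4, 4^{2}≡16, 4^{4}≡9. Then 4^{5} = 4^{4+1} ≡ 9 × 4 ≡ 17 mod 19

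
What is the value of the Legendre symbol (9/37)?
(9/37) = 9^{18} mod 37 = 1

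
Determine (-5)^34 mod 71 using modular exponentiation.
By repeated squaring (mod 71): (-5)^{1}≡66, (-5)^{2}≡25, (-5)^{4}≡57, (-5)^{8}≡54, (-5)^{16}≡5, (-5)^{32}≡25. Then (-5)^{34} = (-5)^{32+2} ≡ 25 × 25 ≡ 57 (mod 71)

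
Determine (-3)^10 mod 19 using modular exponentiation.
By repeated squaring (mod 19): (-3)^{1}≡16, (-3)^{2}≡9, (-3)^{4}≡5, (-3)^{8}≡6. Then (-3)^{10} = (-3)^{8+2} ≡ 6 × 9 ≡ 16 (mod 19)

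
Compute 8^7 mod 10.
By repeated squaring mod 10: 8^{1}≡8, 8^{2}≡4, 8^{4}≡6. Then 8^{7} = 8^{4+2+1} ≡ 6 × 4 × 8 ≡ 2 mod 10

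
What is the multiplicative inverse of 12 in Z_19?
Since 19 is prime, by Fermat 12^(-1) ≡ 12^{17} ≡ 8 (mod 19). Verify: 12 × 8 = 96 ≡ 1 (mod 19)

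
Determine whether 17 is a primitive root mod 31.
ord_31(17) divides 30. For each prime q|30: 17^{15}≡30, 17^{10}≡25, 17^{6}≡8, none ≡ 1. So 17 has order 30 and is a primitive root mod 31.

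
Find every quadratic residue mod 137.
Squares in Z_137*: {1, 2, 4, 7, 8, 9, 11, 14, 15, 16, 17, 18, 19, 22, 25, 28, 30, 32, 34, 36, 37, 38, 39, 44, 49, 50, 56, 59, 60, 61, 63, 64, 65, 68, 69, 72, 73, 74, 76, 77, 78, 81, 87, 88, 93, 98, 99, 100, 101, 103, 105, 107, 109, 112, 115, 118, 119, 120, 121, 122, 123, 126, 128, 129, 130, 133, 135, 136}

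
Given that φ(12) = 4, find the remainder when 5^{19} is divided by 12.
By Euler: 5^{4} ≡ 1 mod 12 since gcd(5, 12) = 1. 19 = 4×4 + 3. So 5^{19} ≡ 5^{3} ≡ 5 mod 12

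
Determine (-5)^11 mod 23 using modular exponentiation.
By repeated squaring mod 23: (-5)^{1}≡18, (-5)^{2}≡2, (-5)^{4}≡4, (-5)^{8}≡16. Then (-5)^{11} = (-5)^{8+2+1} ≡ 16 × 2 × 18 ≡ 1 mod 23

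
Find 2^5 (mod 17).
By repeated squaring (mod 17): 2^{1}≡2, 2^{2}≡4, 2^{4}≡16. Then 2^{5} = 2^{4+1} ≡ 16 × 2 ≡ 15 (mod 17)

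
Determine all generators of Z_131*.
There are φ(130) = 48 primitive roots mod 131: {2, 6, 8, 10, 14, 17, 22, 23, 26, 29, 30, 31, 37, 40, 50, 54, 56, 57, 66, 67, 72, 76, 82, 83, 85, 87, 88, 90, 93, 95, 96, 97, 98, 103, 104, 106, 110, 111, 115, 116, 118, 119, 120, 122, 124, 126, 127, 128}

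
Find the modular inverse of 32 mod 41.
Since 41 is prime, by Fermat 32^(-1) ≡ 32^{39} ≡ 9 (mod 41). Verify: 32 × 9 = 288 ≡ 1 (mod 41)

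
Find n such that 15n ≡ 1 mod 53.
Since 53 is prime, by Fermat 15^(-1) ≡ 15^{51} ≡ 46 mod 53. Verify: 15 × 46 = 690 ≡ 1 mod 53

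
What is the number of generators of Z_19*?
A prime p has φ(p-1) primitive roots; here φ(18) = 6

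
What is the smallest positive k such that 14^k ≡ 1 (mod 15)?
Powers of 14 mod 15: 14^1≡14, 14^2≡1. Order = 2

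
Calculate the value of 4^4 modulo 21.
4^{4} = 256 ≡ 4 mod 21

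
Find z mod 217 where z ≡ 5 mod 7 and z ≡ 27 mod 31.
M = 7 × 31 = 217. M₁ = 31, y₁ ≡ 5 mod 7. M₂ = 7, y₂ ≡ 9 mod 31. z = 5×31×5 + 27×7×9 ≡ 89 mod 217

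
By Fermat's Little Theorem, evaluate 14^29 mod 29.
By Fermat: 14^{28} ≡ 1 mod 29. So 14^{29} = 14^{28} · 14^{1} ≡ 14^{1} ≡ 14 mod 29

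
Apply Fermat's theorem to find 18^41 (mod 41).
By Fermat: 18^{40} ≡ 1 (mod 41). So 18^{41} = 18^{40} · 18^{1} ≡ 18^{1} ≡ 18 (mod 41)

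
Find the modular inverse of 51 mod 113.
Since 113 is prime, by Fermat 51^(-1) ≡ 51^{111} ≡ 82 mod 113. Verify: 51 × 82 = 4182 ≡ 1 mod 113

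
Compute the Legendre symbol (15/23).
(15/23) = 15^{11} mod 23 = -1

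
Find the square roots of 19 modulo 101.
The square roots of 19 mod 101 are 25 and 76. Verify: 25² = 625 ≡ 19 mod 101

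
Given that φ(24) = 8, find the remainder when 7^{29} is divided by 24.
By Euler: 7^{8} ≡ 1 mod 24 since gcd(7, 24) = 1. 29 = 3×8 + 5. So 7^{29} ≡ 7^{5} ≡ 7 mod 24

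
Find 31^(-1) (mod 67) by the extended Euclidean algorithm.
Extended GCD: 31(13) + 67(-6) = 1. So 31^(-1) ≡ 13 (mod 67). Verify: 31 × 13 = 403 ≡ 1 (mod 67)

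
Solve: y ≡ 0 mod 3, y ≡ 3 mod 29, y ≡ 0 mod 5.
M = 3 × 29 × 5 = 435. M₁ = 145, y₁ ≡ 1 mod 3. M₂ = 15, y₂ ≡ 2 mod 29. M₃ = 87, y₃ ≡ 3 mod 5. y = 0×145×1 + 3×15×2 + 0×87×3 ≡ 90 mod 435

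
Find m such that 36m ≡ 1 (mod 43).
Since 43 is prime, by Fermat 36^(-1) ≡ 36^{41} ≡ 6 (mod 43). Verify: 36 × 6 = 216 ≡ 1 (mod 43)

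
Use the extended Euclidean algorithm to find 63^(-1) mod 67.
Extended GCD: 63(-17) + 67(16) = 1. So 63^(-1) ≡ -17 ≡ 50 (mod 67). Verify: 63 × 50 = 3150 ≡ 1 (mod 67)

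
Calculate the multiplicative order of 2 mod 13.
Powers of 2 mod 13: 2^1≡2, 2^2≡4, 2^3≡8, 2^4≡3, 2^5≡6, 2^6≡12, 2^7≡11, 2^8≡9, 2^9≡5, 2^10≡10, 2^11≡7, 2^12≡1. Order = 12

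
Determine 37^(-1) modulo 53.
Since 53 is prime, by Fermat 37^(-1) ≡ 37^{51} ≡ 43 mod 53. Verify: 37 × 43 = 1591 ≡ 1 mod 53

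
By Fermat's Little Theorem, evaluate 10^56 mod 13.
By Fermat: 10^{12} ≡ 1 mod 13. 56 = 4×12 + 8. So 10^{56} ≡ 10^{8} ≡ 9 mod 13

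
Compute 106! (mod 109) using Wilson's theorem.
(108)! = (106)! × (107) × (108) ≡ -1 (mod 109). So (106)! ≡ -1 × [(108)(107)]^(-1) ≡ 54 (mod 109)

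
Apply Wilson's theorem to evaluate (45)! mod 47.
(46)! = (45)! × (46) ≡ -1 (mod 47). So (45)! ≡ -1 × (46)^(-1) ≡ (-1)×(-1) = 1 (mod 47)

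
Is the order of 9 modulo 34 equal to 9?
Powers of 9 mod 34: 9^1≡9, 9^2≡13, 9^3≡15, 9^4≡33, 9^5≡25, 9^6≡21, 9^7≡19, 9^8≡1. Already 9^8≡1, so the order is 8 < 9. No, the actual order is 8.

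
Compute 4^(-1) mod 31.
Since 31 is prime, by Fermat 4^(-1) ≡ 4^{29} ≡ 8 mod 31. Verify: 4 × 8 = 32 ≡ 1 mod 31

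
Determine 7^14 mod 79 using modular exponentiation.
By repeated squaring mod 79: 7^{1}≡7, 7^{2}≡49, 7^{4}≡31, 7^{8}≡13. Then 7^{14} = 7^{8+4+2} ≡ 13 × 31 × 49 ≡ 76 mod 79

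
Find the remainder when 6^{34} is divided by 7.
By Fermat: 6^{6} ≡ 1 mod 7. 34 = 5×6 + 4. So 6^{34} ≡ 6^{4} ≡ 1 mod 7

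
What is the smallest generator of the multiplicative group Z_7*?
g = 3. For each prime q|6: 3^{3}≡6, 3^{2}≡2, none ≡ 1, so ord_7(3) = 6 and 3 is a primitive root.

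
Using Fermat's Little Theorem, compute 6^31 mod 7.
By Fermat: 6^{6} ≡ 1 (mod 7). 31 = 5×6 + 1. So 6^{31} ≡ 6^{1} ≡ 6 (mod 7)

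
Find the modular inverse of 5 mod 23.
Since 23 is prime, by Fermat 5^(-1) ≡ 5^{21} ≡ 14 mod 23. Verify: 5 × 14 = 70 ≡ 1 mod 23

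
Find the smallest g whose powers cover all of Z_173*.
g = 2. Powers: [2, 4, 8, 16, 32, 64, ...] generates all 172 non-zero residues.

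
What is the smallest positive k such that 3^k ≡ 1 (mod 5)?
Powers of 3 mod 5: 3^1≡3, 3^2≡4, 3^3≡2, 3^4≡1. Order = 4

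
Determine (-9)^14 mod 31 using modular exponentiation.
By repeated squaring (mod 31): (-9)^{1}≡22, (-9)^{2}≡19, (-9)^{4}≡20, (-9)^{8}≡28. Then (-9)^{14} = (-9)^{8+4+2} ≡ 28 × 20 × 19 ≡ 7 (mod 31)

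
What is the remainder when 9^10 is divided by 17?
By repeated squaring (mod 17): 9^{1}≡9, 9^{2}≡13, 9^{4}≡16, 9^{8}≡1. Then 9^{10} = 9^{8+2} ≡ 1 × 13 ≡ 13 (mod 17)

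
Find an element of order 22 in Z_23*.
5 has order 22 mod 23 since 5^{22} ≡ 1 mod 23 and no smaller power works.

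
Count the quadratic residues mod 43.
Exactly half the non-zero residues mod a prime are QRs: (43-1)/2 = 21.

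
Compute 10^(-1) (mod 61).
Since 61 is prime, by Fermat 10^(-1) ≡ 10^{59} ≡ 55 (mod 61). Verify: 10 × 55 = 550 ≡ 1 (mod 61)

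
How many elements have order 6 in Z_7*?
There are φ(7-1) = φ(6) = 2 primitive roots modulo 7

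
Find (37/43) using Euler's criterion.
(37/43) = 37^{21} mod 43 = -1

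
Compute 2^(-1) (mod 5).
Since 5 is prime, by Fermat 2^(-1) ≡ 2^{3} ≡ 3 (mod 5). Verify: 2 × 3 = 6 ≡ 1 (mod 5)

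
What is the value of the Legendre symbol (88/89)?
(88/89) = 88^{44} mod 89 = 1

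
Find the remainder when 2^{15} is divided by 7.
By Fermat: 2^{6} ≡ 1 (mod 7). 15 = 2×6 + 3. So 2^{15} ≡ 2^{3} ≡ 1 (mod 7)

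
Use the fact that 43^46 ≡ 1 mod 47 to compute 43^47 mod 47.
By Fermat: 43^{46} ≡ 1 mod 47. So 43^{47} = 43^{46} · 43^{1} ≡ 43^{1} ≡ 43 mod 47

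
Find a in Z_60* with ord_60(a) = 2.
29 has order 2 mod 60 since 29^{2} ≡ 1 mod 60 and no smaller power works.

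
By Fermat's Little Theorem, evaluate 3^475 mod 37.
By Fermat: 3^{36} ≡ 1 (mod 37). 475 ≡ 7 (mod 36). So 3^{475} ≡ 3^{7} ≡ 4 (mod 37)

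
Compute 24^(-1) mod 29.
Since 29 is prime, by Fermat 24^(-1) ≡ 24^{27} ≡ 23 mod 29. Verify: 24 × 23 = 552 ≡ 1 mod 29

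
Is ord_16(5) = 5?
Powers of 5 mod 16: 5^1≡5, 5^2≡9, 5^3≡13, 5^4≡1. Already 5^4≡1, so the order is 4 < 5. No, the actual order is 4.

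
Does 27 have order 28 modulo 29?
ord_29(27) divides 28. For each prime q|28: 27^{14}≡28, 27^{4}≡16, none ≡ 1. So 27 has order 28 and is a primitive root mod 29.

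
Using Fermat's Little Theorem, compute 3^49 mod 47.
By Fermat: 3^{46} ≡ 1 mod 47. So 3^{49} = 3^{46} · 3^{3} ≡ 3^{3} ≡ 27 mod 47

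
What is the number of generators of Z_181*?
A prime p has φ(p-1) primitive roots; here φ(180) = 48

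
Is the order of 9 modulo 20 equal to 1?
Powers of 9 mod 20: 9^1≡9, 9^2≡1. 9^1≡9≢1, so ord ≠ 1. No, the actual order is 2.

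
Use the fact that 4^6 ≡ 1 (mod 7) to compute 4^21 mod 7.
By Fermat: 4^{6} ≡ 1 (mod 7). 21 = 3×6 + 3. So 4^{21} ≡ 4^{3} ≡ 1 (mod 7)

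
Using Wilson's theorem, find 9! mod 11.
(10)! = (9)! × (10) ≡ -1 (mod 11). So (9)! ≡ -1 × (10)^(-1) ≡ (-1)×(-1) = 1 (mod 11)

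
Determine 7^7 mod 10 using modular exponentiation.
By repeated squaring mod 10: 7^{1}≡7, 7^{2}≡9, 7^{4}≡1. Then 7^{7} = 7^{4+2+1} ≡ 1 × 9 × 7 ≡ 3 mod 10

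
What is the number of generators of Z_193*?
A prime p has φ(p-1) primitive roots; here φ(192) = 64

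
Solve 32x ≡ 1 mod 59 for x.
Since 59 is prime, by Fermat 32^(-1) ≡ 32^{57} ≡ 24 mod 59. Verify: 32 × 24 = 768 ≡ 1 mod 59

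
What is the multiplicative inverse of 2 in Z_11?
Since 11 is prime, by Fermat 2^(-1) ≡ 2^{9} ≡ 6 (mod 11). Verify: 2 × 6 = 12 ≡ 1 (mod 11)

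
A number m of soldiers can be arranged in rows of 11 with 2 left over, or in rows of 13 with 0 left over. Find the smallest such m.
M = 11 × 13 = 143. M₁ = 13, y₁ ≡ 6 (mod 11). M₂ = 11, y₂ ≡ 6 (mod 13). m = 2×13×6 + 0×11×6 ≡ 13 (mod 143)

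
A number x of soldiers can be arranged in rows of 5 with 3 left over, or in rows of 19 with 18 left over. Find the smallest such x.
M = 5 × 19 = 95. M₁ = 19, y₁ ≡ 4 (mod 5). M₂ = 5, y₂ ≡ 4 (mod 19). x = 3×19×4 + 18×5×4 ≡ 18 (mod 95)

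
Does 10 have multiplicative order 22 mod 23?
Powers of 10 mod 23: 10^1≡10, 10^2≡8, 10^3≡11, 10^4≡18, 10^5≡19, 10^6≡6, 10^7≡14, 10^8≡2, 10^9≡20, 10^10≡16, 10^11≡22, 10^12≡13, 10^13≡15, 10^14≡12, 10^15≡5, 10^16≡4, 10^17≡17, 10^18≡9, 10^19≡21, 10^20≡3, 10^21≡7, 10^22≡1. First k with 10^k≡1 is k=22. Yes, ord_23(10) = 22.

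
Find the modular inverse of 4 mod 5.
Since 5 is prime, by Fermat 4^(-1) ≡ 4^{3} ≡ 4 (mod 5). Verify: 4 × 4 = 16 ≡ 1 (mod 5)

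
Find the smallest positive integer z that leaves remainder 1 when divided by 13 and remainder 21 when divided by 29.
M = 13 × 29 = 377. M₁ = 29, y₁ ≡ 9 (mod 13). M₂ = 13, y₂ ≡ 9 (mod 29). z = 1×29×9 + 21×13×9 ≡ 79 (mod 377)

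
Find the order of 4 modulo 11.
Powers of 4 mod 11: 4^1≡4, 4^2≡5, 4^3≡9, 4^4≡3, 4^5≡1. ord_11(4) = 5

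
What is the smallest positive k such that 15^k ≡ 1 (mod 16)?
Powers of 15 mod 16: 15^1≡15, 15^2≡1. So the order of 15 is 2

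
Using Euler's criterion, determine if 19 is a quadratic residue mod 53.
By Euler's criterion: 19^{26} ≡ 52 (mod 53). Since this equals -1 (≡ 52), 19 is not a QR.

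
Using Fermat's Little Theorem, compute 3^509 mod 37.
By Fermat: 3^{36} ≡ 1 mod 37. 509 ≡ 5 mod 36. So 3^{509} ≡ 3^{5} ≡ 21 mod 37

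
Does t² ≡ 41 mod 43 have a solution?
By Euler's criterion: 41^{21} ≡ 1 mod 43. Since this equals 1, 41 is a QR.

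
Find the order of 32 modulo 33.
Powers of 32 mod 33: 32^1≡32, 32^2≡1. Order = 2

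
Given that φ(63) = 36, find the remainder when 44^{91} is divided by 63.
By Euler: 44^{36} ≡ 1 mod 63 since gcd(44, 63) = 1. 91 = 2×36 + 19. So 44^{91} ≡ 44^{19} ≡ 44 mod 63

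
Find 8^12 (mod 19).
By repeated squaring (mod 19): 8^{1}≡8, 8^{2}≡7, 8^{4}≡11, 8^{8}≡7. Then 8^{12} = 8^{8+4} ≡ 7 × 11 ≡ 1 (mod 19)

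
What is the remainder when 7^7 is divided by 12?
By repeated squaring (mod 12): 7^{1}≡7, 7^{2}≡1, 7^{4}≡1. Then 7^{7} = 7^{4+2+1} ≡ 1 × 1 × 7 ≡ 7 (mod 12)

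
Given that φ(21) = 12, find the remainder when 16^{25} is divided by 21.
By Euler: 16^{12} ≡ 1 mod 21 since gcd(16, 21) = 1. 25 = 2×12 + 1. So 16^{25} ≡ 16^{1} ≡ 16 mod 21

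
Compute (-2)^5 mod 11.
By repeated squaring mod 11: (-2)^{1}≡9, (-2)^{2}≡4, (-2)^{4}≡5. Then (-2)^{5} = (-2)^{4+1} ≡ 5 × 9 ≡ 1 mod 11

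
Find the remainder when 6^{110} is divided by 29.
By Fermat: 6^{28} ≡ 1 mod 29. 110 = 3×28 + 26. So 6^{110} ≡ 6^{26} ≡ 25 mod 29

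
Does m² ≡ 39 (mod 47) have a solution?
By Euler's criterion: 39^{23} ≡ 46 (mod 47). Since this equals -1 (≡ 46), 39 is not a QR.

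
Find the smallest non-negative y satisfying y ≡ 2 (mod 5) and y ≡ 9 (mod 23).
M = 5 × 23 = 115. M₁ = 23, y₁ ≡ 2 (mod 5). M₂ = 5, y₂ ≡ 14 (mod 23). y = 2×23×2 + 9×5×14 ≡ 32 (mod 115)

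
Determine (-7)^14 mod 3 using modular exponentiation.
Using Fermat: (-7)^{2} ≡ 1 mod 3. 14 ≡ 0 mod 2. So (-7)^{14} ≡ (-7)^{0} ≡ 1 mod 3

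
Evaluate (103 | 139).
(103/139) = 103^{69} mod 139 = -1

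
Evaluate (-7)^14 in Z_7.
By repeated squaring mod 7: (-7)^{1}≡0, (-7)^{2}≡0, (-7)^{4}≡0, (-7)^{8}≡0. Then (-7)^{14} = (-7)^{8+4+2} ≡ 0 × 0 × 0 ≡ 0 mod 7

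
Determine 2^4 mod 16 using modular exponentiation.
2^{4} = 16 ≡ 0 (mod 16)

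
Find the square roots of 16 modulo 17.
The square roots of 16 mod 17 are 4 and 13. Verify: 4² = 16 ≡ 16 (mod 17)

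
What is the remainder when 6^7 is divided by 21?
By repeated squaring (mod 21): 6^{1}≡6, 6^{2}≡15, 6^{4}≡15. Then 6^{7} = 6^{4+2+1} ≡ 15 × 15 × 6 ≡ 6 (mod 21)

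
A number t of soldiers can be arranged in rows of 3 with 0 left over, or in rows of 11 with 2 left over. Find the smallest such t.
M = 3 × 11 = 33. M₁ = 11, y₁ ≡ 2 (mod 3). M₂ = 3, y₂ ≡ 4 (mod 11). t = 0×11×2 + 2×3×4 ≡ 24 (mod 33)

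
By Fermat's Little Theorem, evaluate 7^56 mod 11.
By Fermat: 7^{10} ≡ 1 (mod 11). 56 = 5×10 + 6. So 7^{56} ≡ 7^{6} ≡ 4 (mod 11)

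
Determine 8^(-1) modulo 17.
Since 17 is prime, by Fermat 8^(-1) ≡ 8^{15} ≡ 15 (mod 17). Verify: 8 × 15 = 120 ≡ 1 (mod 17)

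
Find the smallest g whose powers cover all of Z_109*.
g = 6. For each prime q|108: 6^{54}≡108, 6^{36}≡63, none ≡ 1, so ord_109(6) = 108 and 6 is a primitive root.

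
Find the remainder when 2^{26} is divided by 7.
By Fermat: 2^{6} ≡ 1 (mod 7). 26 = 4×6 + 2. So 2^{26} ≡ 2^{2} ≡ 4 (mod 7)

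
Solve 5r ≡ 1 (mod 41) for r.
Since 41 is prime, by Fermat 5^(-1) ≡ 5^{39} ≡ 33 (mod 41). Verify: 5 × 33 = 165 ≡ 1 (mod 41)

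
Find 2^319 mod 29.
Using Fermat: 2^{28} ≡ 1 mod 29. 319 ≡ 11 mod 28. So 2^{319} ≡ 2^{11} ≡ 18 mod 29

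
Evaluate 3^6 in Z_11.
By repeated squaring mod 11: 3^{1}≡3, 3^{2}≡9, 3^{4}≡4. Then 3^{6} = 3^{4+2} ≡ 4 × 9 ≡ 3 mod 11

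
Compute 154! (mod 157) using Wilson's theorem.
(156)! = (154)! × (155) × (156) ≡ -1 (mod 157). So (154)! ≡ -1 × [(156)(155)]^(-1) ≡ 78 (mod 157)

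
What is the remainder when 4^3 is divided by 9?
4^{3} = 64 ≡ 1 (mod 9)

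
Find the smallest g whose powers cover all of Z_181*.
g = 2. For each prime q|180: 2^{90}≡180, 2^{60}≡48, 2^{36}≡59, none ≡ 1, so ord_181(2) = 180 and 2 is a primitive root.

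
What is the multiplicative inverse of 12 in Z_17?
Since 17 is prime, by Fermat 12^(-1) ≡ 12^{15} ≡ 10 mod 17. Verify: 12 × 10 = 120 ≡ 1 mod 17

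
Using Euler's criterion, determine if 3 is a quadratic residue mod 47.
By Euler's criterion: 3^{23} ≡ 1 (mod 47). Since this equals 1, 3 is a QR.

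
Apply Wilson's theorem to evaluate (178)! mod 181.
(180)! = (178)! × (179) × (180) ≡ -1 (mod 181). So (178)! ≡ -1 × [(180)(179)]^(-1) ≡ 90 (mod 181)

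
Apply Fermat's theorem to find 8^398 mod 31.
By Fermat: 8^{30} ≡ 1 mod 31. 398 ≡ 8 mod 30. So 8^{398} ≡ 8^{8} ≡ 16 mod 31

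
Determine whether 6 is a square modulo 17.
By Euler's criterion: 6^{8} ≡ 16 mod 17. Since this equals -1 (≡ 16), 6 is not a QR.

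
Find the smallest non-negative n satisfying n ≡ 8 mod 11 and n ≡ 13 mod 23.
M = 11 × 23 = 253. M₁ = 23, y₁ ≡ 1 mod 11. M₂ = 11, y₂ ≡ 21 mod 23. n = 8×23×1 + 13×11×21 ≡ 151 mod 253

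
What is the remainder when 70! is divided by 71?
By Wilson's theorem, (70)! ≡ -1 ≡ 70 (mod 71)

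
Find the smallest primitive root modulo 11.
g = 2. Powers: [2, 4, 8, 5, 10, 9, 7, 3, ...] generates all 10 non-zero residues.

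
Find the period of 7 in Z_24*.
Powers of 7 mod 24: 7^1≡7, 7^2≡1. Order = 2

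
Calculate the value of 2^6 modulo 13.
By repeated squaring mod 13: 2^{1}≡2, 2^{2}≡4, 2^{4}≡3. Then 2^{6} = 2^{4+2} ≡ 3 × 4 ≡ 12 mod 13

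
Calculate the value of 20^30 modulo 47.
By repeated squaring mod 47: 20^{1}≡20, 20^{2}≡24, 20^{4}≡12, 20^{8}≡3, 20^{16}≡9. Then 20^{30} = 20^{16+8+4+2} ≡ 9 × 3 × 12 × 24 ≡ 21 mod 47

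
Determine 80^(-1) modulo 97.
Since 97 is prime, by Fermat 80^(-1) ≡ 80^{95} ≡ 57 mod 97. Verify: 80 × 57 = 4560 ≡ 1 mod 97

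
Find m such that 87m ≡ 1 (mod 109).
Since 109 is prime, by Fermat 87^(-1) ≡ 87^{107} ≡ 104 (mod 109). Verify: 87 × 104 = 9048 ≡ 1 (mod 109)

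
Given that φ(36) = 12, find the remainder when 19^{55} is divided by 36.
By Euler: 19^{12} ≡ 1 (mod 36) since gcd(19, 36) = 1. 55 = 4×12 + 7. So 19^{55} ≡ 19^{7} ≡ 19 (mod 36)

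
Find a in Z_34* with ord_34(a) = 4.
13 has order 4 mod 34 since 13^{4} ≡ 1 mod 34 and no smaller power works.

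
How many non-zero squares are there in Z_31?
The squaring map on Z_31* is 2-to-1, so there are (30)/2 = 15 QRs.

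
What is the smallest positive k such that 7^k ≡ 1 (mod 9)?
Powers of 7 mod 9: 7^1≡7, 7^2≡4, 7^3≡1. ord_9(7) = 3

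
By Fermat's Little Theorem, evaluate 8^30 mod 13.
By Fermat: 8^{12} ≡ 1 (mod 13). 30 = 2×12 + 6. So 8^{30} ≡ 8^{6} ≡ 12 (mod 13)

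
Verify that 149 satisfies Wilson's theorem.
(148)! mod 149 = 148. Since this equals -1 (mod 149), Wilson confirms 149 is prime.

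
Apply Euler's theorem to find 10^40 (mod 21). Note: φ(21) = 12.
By Euler: 10^{12} ≡ 1 (mod 21) since gcd(10, 21) = 1. 40 = 3×12 + 4. So 10^{40} ≡ 10^{4} ≡ 4 (mod 21)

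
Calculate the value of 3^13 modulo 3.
By repeated squaring (mod 3): 3^{1}≡0, 3^{2}≡0, 3^{4}≡0, 3^{8}≡0. Then 3^{13} = 3^{8+4+1} ≡ 0 × 0 × 0 ≡ 0 (mod 3)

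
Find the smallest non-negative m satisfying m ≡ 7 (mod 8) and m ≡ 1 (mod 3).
M = 8 × 3 = 24. M₁ = 3, y₁ ≡ 3 (mod 8). M₂ = 8, y₂ ≡ 2 (mod 3). m = 7×3×3 + 1×8×2 ≡ 7 (mod 24)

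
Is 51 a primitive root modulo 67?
ord_67(51) divides 66. For each prime q|66: 51^{33}≡66, 51^{22}≡37, 51^{6}≡14, none ≡ 1. So 51 has order 66 and is a primitive root mod 67.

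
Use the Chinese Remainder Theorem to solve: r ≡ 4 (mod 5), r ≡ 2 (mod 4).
M = 5 × 4 = 20. M₁ = 4, y₁ ≡ 4 (mod 5). M₂ = 5, y₂ ≡ 1 (mod 4). r = 4×4×4 + 2×5×1 ≡ 14 (mod 20)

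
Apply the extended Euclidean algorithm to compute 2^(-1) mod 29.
Extended GCD: 2(-14) + 29(1) = 1. So 2^(-1) ≡ -14 ≡ 15 (mod 29). Verify: 2 × 15 = 30 ≡ 1 (mod 29)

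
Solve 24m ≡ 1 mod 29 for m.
Since 29 is prime, by Fermat 24^(-1) ≡ 24^{27} ≡ 23 mod 29. Verify: 24 × 23 = 552 ≡ 1 mod 29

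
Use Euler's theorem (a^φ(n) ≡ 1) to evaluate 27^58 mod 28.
By Euler: 27^{12} ≡ 1 (mod 28) since gcd(27, 28) = 1. 58 = 4×12 + 10. So 27^{58} ≡ 27^{10} ≡ 1 (mod 28)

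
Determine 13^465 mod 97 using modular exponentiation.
Using Fermat: 13^{96} ≡ 1 mod 97. 465 ≡ 81 mod 96. So 13^{465} ≡ 13^{81} ≡ 30 mod 97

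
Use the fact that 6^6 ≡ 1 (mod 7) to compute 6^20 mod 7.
By Fermat: 6^{6} ≡ 1 (mod 7). 20 = 3×6 + 2. So 6^{20} ≡ 6^{2} ≡ 1 (mod 7)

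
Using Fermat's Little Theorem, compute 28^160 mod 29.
By Fermat: 28^{28} ≡ 1 (mod 29). 160 = 5×28 + 20. So 28^{160} ≡ 28^{20} ≡ 1 (mod 29)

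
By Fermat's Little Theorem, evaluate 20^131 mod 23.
By Fermat: 20^{22} ≡ 1 (mod 23). 131 = 5×22 + 21. So 20^{131} ≡ 20^{21} ≡ 15 (mod 23)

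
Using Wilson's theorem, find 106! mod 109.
(108)! = (106)! × (107) × (108) ≡ -1 mod 109. So (106)! ≡ -1 × [(108)(107)]^(-1) ≡ 54 mod 109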